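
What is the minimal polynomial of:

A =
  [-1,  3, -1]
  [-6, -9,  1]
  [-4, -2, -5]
x^3 + 15*x^2 + 75*x + 125

The characteristic polynomial is χ_A(x) = (x + 5)^3, so the eigenvalues are known. The minimal polynomial is
  m_A(x) = Π_λ (x − λ)^{k_λ}
where k_λ is the size of the *largest* Jordan block for λ (equivalently, the smallest k with (A − λI)^k v = 0 for every generalised eigenvector v of λ).

  λ = -5: largest Jordan block has size 3, contributing (x + 5)^3

So m_A(x) = (x + 5)^3 = x^3 + 15*x^2 + 75*x + 125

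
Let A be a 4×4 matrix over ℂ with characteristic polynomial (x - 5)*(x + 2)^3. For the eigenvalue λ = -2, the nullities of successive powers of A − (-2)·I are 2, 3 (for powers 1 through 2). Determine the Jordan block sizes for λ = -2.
Block sizes for λ = -2: [2, 1]

From the dimensions of kernels of powers, the number of Jordan blocks of size at least j is d_j − d_{j−1} where d_j = dim ker(N^j) (with d_0 = 0). Computing the differences gives [2, 1].
The number of blocks of size exactly k is (#blocks of size ≥ k) − (#blocks of size ≥ k + 1), so the partition is: 1 block(s) of size 1, 1 block(s) of size 2.
In nonincreasing order the block sizes are [2, 1].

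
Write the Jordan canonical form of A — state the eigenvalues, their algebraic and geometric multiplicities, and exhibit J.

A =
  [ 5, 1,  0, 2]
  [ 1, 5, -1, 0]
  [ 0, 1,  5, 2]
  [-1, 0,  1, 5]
J_3(5) ⊕ J_1(5)

The characteristic polynomial is
  det(x·I − A) = x^4 - 20*x^3 + 150*x^2 - 500*x + 625 = (x - 5)^4

Eigenvalues and multiplicities (the geometric multiplicity of λ is n − rank(A − λI), which equals the number of Jordan blocks for λ):
  λ = 5: algebraic multiplicity = 4, geometric multiplicity = 2

Determining the block sizes for each eigenvalue:
  λ = 5: with am = 4 and gm = 2, the partition is not yet determined (e.g. several partitions of 4 into 2 parts exist). Let N = A − (5)·I. Computing rank(N^1) = 2, rank(N^2) = 1, rank(N^3) = 0; the number of blocks of size ≥ j is rank(N^{j−1}) − rank(N^j), giving [2, 1, 1]. So we have 1 block(s) of size 3, 1 block(s) of size 1 → block sizes [3, 1]

Assembling the blocks gives a Jordan form
J =
  [5, 1, 0, 0]
  [0, 5, 1, 0]
  [0, 0, 5, 0]
  [0, 0, 0, 5]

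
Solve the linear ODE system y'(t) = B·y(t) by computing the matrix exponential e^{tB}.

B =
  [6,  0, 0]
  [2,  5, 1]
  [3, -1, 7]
e^{tB} =
  [exp(6*t), 0, 0]
  [t^2*exp(6*t)/2 + 2*t*exp(6*t), -t*exp(6*t) + exp(6*t), t*exp(6*t)]
  [t^2*exp(6*t)/2 + 3*t*exp(6*t), -t*exp(6*t), t*exp(6*t) + exp(6*t)]

Strategy: write B = P · J · P⁻¹ where J is a Jordan canonical form, so e^{tB} = P · e^{tJ} · P⁻¹, and e^{tJ} can be computed block-by-block.

B has Jordan form
J =
  [6, 1, 0]
  [0, 6, 1]
  [0, 0, 6]
(up to reordering of blocks).

Per-block formulas:
  For a 3×3 Jordan block J_3(6): exp(t · J_3(6)) = e^(6t)·(I + t·N + (t^2/2)·N^2), where N is the 3×3 nilpotent shift.

After assembling e^{tJ} and conjugating by P, we get:

e^{tB} =
  [exp(6*t), 0, 0]
  [t^2*exp(6*t)/2 + 2*t*exp(6*t), -t*exp(6*t) + exp(6*t), t*exp(6*t)]
  [t^2*exp(6*t)/2 + 3*t*exp(6*t), -t*exp(6*t), t*exp(6*t) + exp(6*t)]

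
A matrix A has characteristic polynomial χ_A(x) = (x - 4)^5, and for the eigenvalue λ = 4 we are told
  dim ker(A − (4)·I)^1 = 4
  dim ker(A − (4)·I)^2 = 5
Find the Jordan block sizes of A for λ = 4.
Block sizes for λ = 4: [2, 1, 1, 1]

From the dimensions of kernels of powers, the number of Jordan blocks of size at least j is d_j − d_{j−1} where d_j = dim ker(N^j) (with d_0 = 0). Computing the differences gives [4, 1].
The number of blocks of size exactly k is (#blocks of size ≥ k) − (#blocks of size ≥ k + 1), so the partition is: 3 block(s) of size 1, 1 block(s) of size 2.
In nonincreasing order the block sizes are [2, 1, 1, 1].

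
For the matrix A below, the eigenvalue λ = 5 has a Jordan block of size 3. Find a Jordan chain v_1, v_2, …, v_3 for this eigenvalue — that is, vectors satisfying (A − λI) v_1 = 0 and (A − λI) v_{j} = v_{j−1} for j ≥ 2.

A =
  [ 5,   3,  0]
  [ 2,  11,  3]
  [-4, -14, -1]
A Jordan chain for λ = 5 of length 3:
v_1 = (6, 0, -4)ᵀ
v_2 = (0, 2, -4)ᵀ
v_3 = (1, 0, 0)ᵀ

Let N = A − (5)·I. We want v_3 with N^3 v_3 = 0 but N^2 v_3 ≠ 0; then v_{j-1} := N · v_j for j = 3, …, 2.

Pick v_3 = (1, 0, 0)ᵀ.
Then v_2 = N · v_3 = (0, 2, -4)ᵀ.
Then v_1 = N · v_2 = (6, 0, -4)ᵀ.

Sanity check: (A − (5)·I) v_1 = (0, 0, 0)ᵀ = 0. ✓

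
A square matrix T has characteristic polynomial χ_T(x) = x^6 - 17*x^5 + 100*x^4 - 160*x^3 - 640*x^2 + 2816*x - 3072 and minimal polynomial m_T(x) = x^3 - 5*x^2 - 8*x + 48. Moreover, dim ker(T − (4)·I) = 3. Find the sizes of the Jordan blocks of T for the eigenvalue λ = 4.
Block sizes for λ = 4: [2, 2, 1]

Step 1 — from the characteristic polynomial, algebraic multiplicity of λ = 4 is 5. From dim ker(T − (4)·I) = 3, there are exactly 3 Jordan blocks for λ = 4.
Step 2 — from the minimal polynomial, the factor (x − 4)^2 tells us the largest block for λ = 4 has size 2.
Step 3 — with total size 5, 3 blocks, and largest block 2, the block sizes (in nonincreasing order) are [2, 2, 1].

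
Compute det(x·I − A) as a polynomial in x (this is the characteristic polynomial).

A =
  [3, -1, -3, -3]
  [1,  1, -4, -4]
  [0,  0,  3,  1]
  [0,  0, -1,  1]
x^4 - 8*x^3 + 24*x^2 - 32*x + 16

Expanding det(x·I − A) (e.g. by cofactor expansion or by noting that A is similar to its Jordan form J, which has the same characteristic polynomial as A) gives
  χ_A(x) = x^4 - 8*x^3 + 24*x^2 - 32*x + 16
which factors as (x - 2)^4. The eigenvalues (with algebraic multiplicities) are λ = 2 with multiplicity 4.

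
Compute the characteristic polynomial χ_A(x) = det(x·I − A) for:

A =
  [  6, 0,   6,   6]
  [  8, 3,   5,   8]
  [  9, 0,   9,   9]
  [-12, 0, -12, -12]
x^4 - 6*x^3 + 9*x^2

Expanding det(x·I − A) (e.g. by cofactor expansion or by noting that A is similar to its Jordan form J, which has the same characteristic polynomial as A) gives
  χ_A(x) = x^4 - 6*x^3 + 9*x^2
which factors as x^2*(x - 3)^2. The eigenvalues (with algebraic multiplicities) are λ = 0 with multiplicity 2, λ = 3 with multiplicity 2.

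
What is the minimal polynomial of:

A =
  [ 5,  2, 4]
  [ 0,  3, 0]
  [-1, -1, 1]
x^2 - 6*x + 9

The characteristic polynomial is χ_A(x) = (x - 3)^3, so the eigenvalues are known. The minimal polynomial is
  m_A(x) = Π_λ (x − λ)^{k_λ}
where k_λ is the size of the *largest* Jordan block for λ (equivalently, the smallest k with (A − λI)^k v = 0 for every generalised eigenvector v of λ).

  λ = 3: largest Jordan block has size 2, contributing (x − 3)^2

So m_A(x) = (x - 3)^2 = x^2 - 6*x + 9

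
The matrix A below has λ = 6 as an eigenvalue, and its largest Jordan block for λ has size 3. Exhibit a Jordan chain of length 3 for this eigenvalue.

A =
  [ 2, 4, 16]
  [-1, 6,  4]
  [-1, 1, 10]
A Jordan chain for λ = 6 of length 3:
v_1 = (-4, 0, -1)ᵀ
v_2 = (-4, -1, -1)ᵀ
v_3 = (1, 0, 0)ᵀ

Let N = A − (6)·I. We want v_3 with N^3 v_3 = 0 but N^2 v_3 ≠ 0; then v_{j-1} := N · v_j for j = 3, …, 2.

Pick v_3 = (1, 0, 0)ᵀ.
Then v_2 = N · v_3 = (-4, -1, -1)ᵀ.
Then v_1 = N · v_2 = (-4, 0, -1)ᵀ.

Sanity check: (A − (6)·I) v_1 = (0, 0, 0)ᵀ = 0. ✓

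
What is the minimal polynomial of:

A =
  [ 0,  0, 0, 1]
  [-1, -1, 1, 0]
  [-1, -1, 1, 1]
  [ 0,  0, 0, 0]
x^2

The characteristic polynomial is χ_A(x) = x^4, so the eigenvalues are known. The minimal polynomial is
  m_A(x) = Π_λ (x − λ)^{k_λ}
where k_λ is the size of the *largest* Jordan block for λ (equivalently, the smallest k with (A − λI)^k v = 0 for every generalised eigenvector v of λ).

  λ = 0: largest Jordan block has size 2, contributing (x − 0)^2

So m_A(x) = x^2 = x^2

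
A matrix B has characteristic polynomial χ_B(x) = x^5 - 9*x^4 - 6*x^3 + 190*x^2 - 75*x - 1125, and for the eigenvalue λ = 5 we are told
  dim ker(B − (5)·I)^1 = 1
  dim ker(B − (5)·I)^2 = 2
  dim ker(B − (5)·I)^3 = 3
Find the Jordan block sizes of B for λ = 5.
Block sizes for λ = 5: [3]

From the dimensions of kernels of powers, the number of Jordan blocks of size at least j is d_j − d_{j−1} where d_j = dim ker(N^j) (with d_0 = 0). Computing the differences gives [1, 1, 1].
The number of blocks of size exactly k is (#blocks of size ≥ k) − (#blocks of size ≥ k + 1), so the partition is: 1 block(s) of size 3.
In nonincreasing order the block sizes are [3].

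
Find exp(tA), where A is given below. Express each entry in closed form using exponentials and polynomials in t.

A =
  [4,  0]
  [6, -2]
e^{tA} =
  [exp(4*t), 0]
  [exp(4*t) - exp(-2*t), exp(-2*t)]

Strategy: write A = P · J · P⁻¹ where J is a Jordan canonical form, so e^{tA} = P · e^{tJ} · P⁻¹, and e^{tJ} can be computed block-by-block.

A has Jordan form
J =
  [-2, 0]
  [ 0, 4]
(up to reordering of blocks).

Per-block formulas:
  For a 1×1 block at λ = 4: exp(t · [4]) = [e^(4t)].
  For a 1×1 block at λ = -2: exp(t · [-2]) = [e^(-2t)].

After assembling e^{tJ} and conjugating by P, we get:

e^{tA} =
  [exp(4*t), 0]
  [exp(4*t) - exp(-2*t), exp(-2*t)]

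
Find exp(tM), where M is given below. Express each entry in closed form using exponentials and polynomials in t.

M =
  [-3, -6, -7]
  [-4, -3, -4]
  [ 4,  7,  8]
e^{tM} =
  [-2*t*exp(-t) + exp(-t), -t*exp(-t) - exp(4*t) + exp(-t), -2*t*exp(-t) - exp(4*t) + exp(-t)]
  [-4*t*exp(-t), -2*t*exp(-t) + exp(-t), -4*t*exp(-t)]
  [4*t*exp(-t), 2*t*exp(-t) + exp(4*t) - exp(-t), 4*t*exp(-t) + exp(4*t)]

Strategy: write M = P · J · P⁻¹ where J is a Jordan canonical form, so e^{tM} = P · e^{tJ} · P⁻¹, and e^{tJ} can be computed block-by-block.

M has Jordan form
J =
  [-1,  1, 0]
  [ 0, -1, 0]
  [ 0,  0, 4]
(up to reordering of blocks).

Per-block formulas:
  For a 1×1 block at λ = 4: exp(t · [4]) = [e^(4t)].
  For a 2×2 Jordan block J_2(-1): exp(t · J_2(-1)) = e^(-1t)·(I + t·N), where N is the 2×2 nilpotent shift.

After assembling e^{tJ} and conjugating by P, we get:

e^{tM} =
  [-2*t*exp(-t) + exp(-t), -t*exp(-t) - exp(4*t) + exp(-t), -2*t*exp(-t) - exp(4*t) + exp(-t)]
  [-4*t*exp(-t), -2*t*exp(-t) + exp(-t), -4*t*exp(-t)]
  [4*t*exp(-t), 2*t*exp(-t) + exp(4*t) - exp(-t), 4*t*exp(-t) + exp(4*t)]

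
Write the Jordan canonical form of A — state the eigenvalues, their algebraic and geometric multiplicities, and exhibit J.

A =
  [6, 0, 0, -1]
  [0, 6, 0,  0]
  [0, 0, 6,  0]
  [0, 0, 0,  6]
J_2(6) ⊕ J_1(6) ⊕ J_1(6)

The characteristic polynomial is
  det(x·I − A) = x^4 - 24*x^3 + 216*x^2 - 864*x + 1296 = (x - 6)^4

Eigenvalues and multiplicities (the geometric multiplicity of λ is n − rank(A − λI), which equals the number of Jordan blocks for λ):
  λ = 6: algebraic multiplicity = 4, geometric multiplicity = 3

Determining the block sizes for each eigenvalue:
  λ = 6: 3 blocks summing to 4 forces exactly one block of size 2 and the rest size 1 → block sizes [2, 1, 1]

Assembling the blocks gives a Jordan form
J =
  [6, 1, 0, 0]
  [0, 6, 0, 0]
  [0, 0, 6, 0]
  [0, 0, 0, 6]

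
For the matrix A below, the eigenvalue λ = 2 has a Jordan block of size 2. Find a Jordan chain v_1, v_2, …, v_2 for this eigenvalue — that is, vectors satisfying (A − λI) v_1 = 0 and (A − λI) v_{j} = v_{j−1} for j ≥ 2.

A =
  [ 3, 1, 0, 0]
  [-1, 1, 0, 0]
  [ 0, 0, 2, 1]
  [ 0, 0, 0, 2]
A Jordan chain for λ = 2 of length 2:
v_1 = (1, -1, 0, 0)ᵀ
v_2 = (1, 0, 0, 0)ᵀ

Let N = A − (2)·I. We want v_2 with N^2 v_2 = 0 but N^1 v_2 ≠ 0; then v_{j-1} := N · v_j for j = 2, …, 2.

Pick v_2 = (1, 0, 0, 0)ᵀ.
Then v_1 = N · v_2 = (1, -1, 0, 0)ᵀ.

Sanity check: (A − (2)·I) v_1 = (0, 0, 0, 0)ᵀ = 0. ✓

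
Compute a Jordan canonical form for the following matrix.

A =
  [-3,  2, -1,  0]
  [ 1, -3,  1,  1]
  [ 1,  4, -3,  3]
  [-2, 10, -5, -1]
J_3(-3) ⊕ J_1(-1)

The characteristic polynomial is
  det(x·I − A) = x^4 + 10*x^3 + 36*x^2 + 54*x + 27 = (x + 1)*(x + 3)^3

Eigenvalues and multiplicities (the geometric multiplicity of λ is n − rank(A − λI), which equals the number of Jordan blocks for λ):
  λ = -3: algebraic multiplicity = 3, geometric multiplicity = 1
  λ = -1: algebraic multiplicity = 1, geometric multiplicity = 1

Determining the block sizes for each eigenvalue:
  λ = -3: one block (gm = 1), so the single block has size am = 3 → block sizes [3]
  λ = -1: one block (gm = 1), so the single block has size am = 1 → block sizes [1]

Assembling the blocks gives a Jordan form
J =
  [-3,  1,  0,  0]
  [ 0, -3,  1,  0]
  [ 0,  0, -3,  0]
  [ 0,  0,  0, -1]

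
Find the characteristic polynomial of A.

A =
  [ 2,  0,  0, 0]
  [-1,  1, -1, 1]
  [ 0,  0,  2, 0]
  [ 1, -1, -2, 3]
x^4 - 8*x^3 + 24*x^2 - 32*x + 16

Expanding det(x·I − A) (e.g. by cofactor expansion or by noting that A is similar to its Jordan form J, which has the same characteristic polynomial as A) gives
  χ_A(x) = x^4 - 8*x^3 + 24*x^2 - 32*x + 16
which factors as (x - 2)^4. The eigenvalues (with algebraic multiplicities) are λ = 2 with multiplicity 4.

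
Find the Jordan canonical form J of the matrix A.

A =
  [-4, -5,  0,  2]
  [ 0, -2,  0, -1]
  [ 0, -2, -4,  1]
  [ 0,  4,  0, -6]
J_3(-4) ⊕ J_1(-4)

The characteristic polynomial is
  det(x·I − A) = x^4 + 16*x^3 + 96*x^2 + 256*x + 256 = (x + 4)^4

Eigenvalues and multiplicities (the geometric multiplicity of λ is n − rank(A − λI), which equals the number of Jordan blocks for λ):
  λ = -4: algebraic multiplicity = 4, geometric multiplicity = 2

Determining the block sizes for each eigenvalue:
  λ = -4: with am = 4 and gm = 2, the partition is not yet determined (e.g. several partitions of 4 into 2 parts exist). Let N = A − (-4)·I. Computing rank(N^1) = 2, rank(N^2) = 1, rank(N^3) = 0; the number of blocks of size ≥ j is rank(N^{j−1}) − rank(N^j), giving [2, 1, 1]. So we have 1 block(s) of size 3, 1 block(s) of size 1 → block sizes [3, 1]

Assembling the blocks gives a Jordan form
J =
  [-4,  1,  0,  0]
  [ 0, -4,  1,  0]
  [ 0,  0, -4,  0]
  [ 0,  0,  0, -4]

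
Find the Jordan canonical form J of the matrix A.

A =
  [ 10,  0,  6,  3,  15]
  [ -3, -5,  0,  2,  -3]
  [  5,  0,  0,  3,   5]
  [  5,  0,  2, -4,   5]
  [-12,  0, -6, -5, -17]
J_1(-5) ⊕ J_1(-5) ⊕ J_3(-2)

The characteristic polynomial is
  det(x·I − A) = x^5 + 16*x^4 + 97*x^3 + 278*x^2 + 380*x + 200 = (x + 2)^3*(x + 5)^2

Eigenvalues and multiplicities (the geometric multiplicity of λ is n − rank(A − λI), which equals the number of Jordan blocks for λ):
  λ = -5: algebraic multiplicity = 2, geometric multiplicity = 2
  λ = -2: algebraic multiplicity = 3, geometric multiplicity = 1

Determining the block sizes for each eigenvalue:
  λ = -5: gm = am = 2, so every block has size 1 → block sizes [1, 1]
  λ = -2: one block (gm = 1), so the single block has size am = 3 → block sizes [3]

Assembling the blocks gives a Jordan form
J =
  [-5,  0,  0,  0,  0]
  [ 0, -5,  0,  0,  0]
  [ 0,  0, -2,  1,  0]
  [ 0,  0,  0, -2,  1]
  [ 0,  0,  0,  0, -2]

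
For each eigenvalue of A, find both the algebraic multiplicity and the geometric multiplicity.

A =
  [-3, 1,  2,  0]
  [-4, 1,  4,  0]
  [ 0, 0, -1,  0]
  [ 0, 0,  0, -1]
λ = -1: alg = 4, geom = 3

Step 1 — factor the characteristic polynomial to read off the algebraic multiplicities:
  χ_A(x) = (x + 1)^4

Step 2 — compute geometric multiplicities via the rank-nullity identity g(λ) = n − rank(A − λI):
  rank(A − (-1)·I) = 1, so dim ker(A − (-1)·I) = n − 1 = 3

Summary:
  λ = -1: algebraic multiplicity = 4, geometric multiplicity = 3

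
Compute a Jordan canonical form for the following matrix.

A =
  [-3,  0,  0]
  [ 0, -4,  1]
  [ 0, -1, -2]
J_2(-3) ⊕ J_1(-3)

The characteristic polynomial is
  det(x·I − A) = x^3 + 9*x^2 + 27*x + 27 = (x + 3)^3

Eigenvalues and multiplicities (the geometric multiplicity of λ is n − rank(A − λI), which equals the number of Jordan blocks for λ):
  λ = -3: algebraic multiplicity = 3, geometric multiplicity = 2

Determining the block sizes for each eigenvalue:
  λ = -3: 2 blocks summing to 3 forces exactly one block of size 2 and the rest size 1 → block sizes [2, 1]

Assembling the blocks gives a Jordan form
J =
  [-3,  1,  0]
  [ 0, -3,  0]
  [ 0,  0, -3]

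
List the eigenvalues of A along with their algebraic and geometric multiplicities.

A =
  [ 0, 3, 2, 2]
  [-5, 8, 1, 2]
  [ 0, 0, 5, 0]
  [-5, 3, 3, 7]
λ = 5: alg = 4, geom = 2

Step 1 — factor the characteristic polynomial to read off the algebraic multiplicities:
  χ_A(x) = (x - 5)^4

Step 2 — compute geometric multiplicities via the rank-nullity identity g(λ) = n − rank(A − λI):
  rank(A − (5)·I) = 2, so dim ker(A − (5)·I) = n − 2 = 2

Summary:
  λ = 5: algebraic multiplicity = 4, geometric multiplicity = 2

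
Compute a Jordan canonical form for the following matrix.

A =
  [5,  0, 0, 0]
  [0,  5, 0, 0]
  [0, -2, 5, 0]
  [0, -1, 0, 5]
J_2(5) ⊕ J_1(5) ⊕ J_1(5)

The characteristic polynomial is
  det(x·I − A) = x^4 - 20*x^3 + 150*x^2 - 500*x + 625 = (x - 5)^4

Eigenvalues and multiplicities (the geometric multiplicity of λ is n − rank(A − λI), which equals the number of Jordan blocks for λ):
  λ = 5: algebraic multiplicity = 4, geometric multiplicity = 3

Determining the block sizes for each eigenvalue:
  λ = 5: 3 blocks summing to 4 forces exactly one block of size 2 and the rest size 1 → block sizes [2, 1, 1]

Assembling the blocks gives a Jordan form
J =
  [5, 1, 0, 0]
  [0, 5, 0, 0]
  [0, 0, 5, 0]
  [0, 0, 0, 5]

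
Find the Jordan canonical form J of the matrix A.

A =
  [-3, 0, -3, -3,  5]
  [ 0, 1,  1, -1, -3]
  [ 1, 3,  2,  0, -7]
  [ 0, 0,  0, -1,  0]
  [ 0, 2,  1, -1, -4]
J_3(-1) ⊕ J_1(-1) ⊕ J_1(-1)

The characteristic polynomial is
  det(x·I − A) = x^5 + 5*x^4 + 10*x^3 + 10*x^2 + 5*x + 1 = (x + 1)^5

Eigenvalues and multiplicities (the geometric multiplicity of λ is n − rank(A − λI), which equals the number of Jordan blocks for λ):
  λ = -1: algebraic multiplicity = 5, geometric multiplicity = 3

Determining the block sizes for each eigenvalue:
  λ = -1: with am = 5 and gm = 3, the partition is not yet determined (e.g. several partitions of 5 into 3 parts exist). Let N = A − (-1)·I. Computing rank(N^1) = 2, rank(N^2) = 1, rank(N^3) = 0; the number of blocks of size ≥ j is rank(N^{j−1}) − rank(N^j), giving [3, 1, 1]. So we have 1 block(s) of size 3, 2 block(s) of size 1 → block sizes [3, 1, 1]

Assembling the blocks gives a Jordan form
J =
  [-1,  1,  0,  0,  0]
  [ 0, -1,  1,  0,  0]
  [ 0,  0, -1,  0,  0]
  [ 0,  0,  0, -1,  0]
  [ 0,  0,  0,  0, -1]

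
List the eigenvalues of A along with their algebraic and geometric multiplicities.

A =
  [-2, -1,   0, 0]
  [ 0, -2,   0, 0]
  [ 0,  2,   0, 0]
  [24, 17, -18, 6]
λ = -2: alg = 2, geom = 1; λ = 0: alg = 1, geom = 1; λ = 6: alg = 1, geom = 1

Step 1 — factor the characteristic polynomial to read off the algebraic multiplicities:
  χ_A(x) = x*(x - 6)*(x + 2)^2

Step 2 — compute geometric multiplicities via the rank-nullity identity g(λ) = n − rank(A − λI):
  rank(A − (-2)·I) = 3, so dim ker(A − (-2)·I) = n − 3 = 1
  rank(A − (0)·I) = 3, so dim ker(A − (0)·I) = n − 3 = 1
  rank(A − (6)·I) = 3, so dim ker(A − (6)·I) = n − 3 = 1

Summary:
  λ = -2: algebraic multiplicity = 2, geometric multiplicity = 1
  λ = 0: algebraic multiplicity = 1, geometric multiplicity = 1
  λ = 6: algebraic multiplicity = 1, geometric multiplicity = 1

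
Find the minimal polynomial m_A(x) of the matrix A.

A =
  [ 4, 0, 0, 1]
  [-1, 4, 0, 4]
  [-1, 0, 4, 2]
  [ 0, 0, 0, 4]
x^3 - 12*x^2 + 48*x - 64

The characteristic polynomial is χ_A(x) = (x - 4)^4, so the eigenvalues are known. The minimal polynomial is
  m_A(x) = Π_λ (x − λ)^{k_λ}
where k_λ is the size of the *largest* Jordan block for λ (equivalently, the smallest k with (A − λI)^k v = 0 for every generalised eigenvector v of λ).

  λ = 4: largest Jordan block has size 3, contributing (x − 4)^3

So m_A(x) = (x - 4)^3 = x^3 - 12*x^2 + 48*x - 64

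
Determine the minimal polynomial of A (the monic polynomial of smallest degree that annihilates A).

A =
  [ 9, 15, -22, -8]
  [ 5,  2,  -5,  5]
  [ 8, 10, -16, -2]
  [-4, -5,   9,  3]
x^3 + 4*x^2 - 3*x - 18

The characteristic polynomial is χ_A(x) = (x - 2)^2*(x + 3)^2, so the eigenvalues are known. The minimal polynomial is
  m_A(x) = Π_λ (x − λ)^{k_λ}
where k_λ is the size of the *largest* Jordan block for λ (equivalently, the smallest k with (A − λI)^k v = 0 for every generalised eigenvector v of λ).

  λ = -3: largest Jordan block has size 2, contributing (x + 3)^2
  λ = 2: largest Jordan block has size 1, contributing (x − 2)

So m_A(x) = (x - 2)*(x + 3)^2 = x^3 + 4*x^2 - 3*x - 18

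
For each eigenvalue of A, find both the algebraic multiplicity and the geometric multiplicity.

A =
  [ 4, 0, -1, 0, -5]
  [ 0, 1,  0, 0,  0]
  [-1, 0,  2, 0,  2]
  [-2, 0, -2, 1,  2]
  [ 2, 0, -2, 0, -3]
λ = 1: alg = 5, geom = 3

Step 1 — factor the characteristic polynomial to read off the algebraic multiplicities:
  χ_A(x) = (x - 1)^5

Step 2 — compute geometric multiplicities via the rank-nullity identity g(λ) = n − rank(A − λI):
  rank(A − (1)·I) = 2, so dim ker(A − (1)·I) = n − 2 = 3

Summary:
  λ = 1: algebraic multiplicity = 5, geometric multiplicity = 3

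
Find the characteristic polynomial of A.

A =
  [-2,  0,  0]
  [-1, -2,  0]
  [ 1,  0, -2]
x^3 + 6*x^2 + 12*x + 8

Expanding det(x·I − A) (e.g. by cofactor expansion or by noting that A is similar to its Jordan form J, which has the same characteristic polynomial as A) gives
  χ_A(x) = x^3 + 6*x^2 + 12*x + 8
which factors as (x + 2)^3. The eigenvalues (with algebraic multiplicities) are λ = -2 with multiplicity 3.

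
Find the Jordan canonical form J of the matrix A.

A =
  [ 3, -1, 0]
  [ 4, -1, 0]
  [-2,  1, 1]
J_2(1) ⊕ J_1(1)

The characteristic polynomial is
  det(x·I − A) = x^3 - 3*x^2 + 3*x - 1 = (x - 1)^3

Eigenvalues and multiplicities (the geometric multiplicity of λ is n − rank(A − λI), which equals the number of Jordan blocks for λ):
  λ = 1: algebraic multiplicity = 3, geometric multiplicity = 2

Determining the block sizes for each eigenvalue:
  λ = 1: 2 blocks summing to 3 forces exactly one block of size 2 and the rest size 1 → block sizes [2, 1]

Assembling the blocks gives a Jordan form
J =
  [1, 1, 0]
  [0, 1, 0]
  [0, 0, 1]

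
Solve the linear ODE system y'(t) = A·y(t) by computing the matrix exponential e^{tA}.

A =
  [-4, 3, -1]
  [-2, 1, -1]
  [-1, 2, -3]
e^{tA} =
  [-t^2*exp(-2*t)/2 - 2*t*exp(-2*t) + exp(-2*t), t^2*exp(-2*t)/2 + 3*t*exp(-2*t), -t*exp(-2*t)]
  [-t^2*exp(-2*t)/2 - 2*t*exp(-2*t), t^2*exp(-2*t)/2 + 3*t*exp(-2*t) + exp(-2*t), -t*exp(-2*t)]
  [-t^2*exp(-2*t)/2 - t*exp(-2*t), t^2*exp(-2*t)/2 + 2*t*exp(-2*t), -t*exp(-2*t) + exp(-2*t)]

Strategy: write A = P · J · P⁻¹ where J is a Jordan canonical form, so e^{tA} = P · e^{tJ} · P⁻¹, and e^{tJ} can be computed block-by-block.

A has Jordan form
J =
  [-2,  1,  0]
  [ 0, -2,  1]
  [ 0,  0, -2]
(up to reordering of blocks).

Per-block formulas:
  For a 3×3 Jordan block J_3(-2): exp(t · J_3(-2)) = e^(-2t)·(I + t·N + (t^2/2)·N^2), where N is the 3×3 nilpotent shift.

After assembling e^{tJ} and conjugating by P, we get:

e^{tA} =
  [-t^2*exp(-2*t)/2 - 2*t*exp(-2*t) + exp(-2*t), t^2*exp(-2*t)/2 + 3*t*exp(-2*t), -t*exp(-2*t)]
  [-t^2*exp(-2*t)/2 - 2*t*exp(-2*t), t^2*exp(-2*t)/2 + 3*t*exp(-2*t) + exp(-2*t), -t*exp(-2*t)]
  [-t^2*exp(-2*t)/2 - t*exp(-2*t), t^2*exp(-2*t)/2 + 2*t*exp(-2*t), -t*exp(-2*t) + exp(-2*t)]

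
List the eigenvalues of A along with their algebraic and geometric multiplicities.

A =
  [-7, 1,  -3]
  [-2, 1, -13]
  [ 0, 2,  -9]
λ = -5: alg = 3, geom = 1

Step 1 — factor the characteristic polynomial to read off the algebraic multiplicities:
  χ_A(x) = (x + 5)^3

Step 2 — compute geometric multiplicities via the rank-nullity identity g(λ) = n − rank(A − λI):
  rank(A − (-5)·I) = 2, so dim ker(A − (-5)·I) = n − 2 = 1

Summary:
  λ = -5: algebraic multiplicity = 3, geometric multiplicity = 1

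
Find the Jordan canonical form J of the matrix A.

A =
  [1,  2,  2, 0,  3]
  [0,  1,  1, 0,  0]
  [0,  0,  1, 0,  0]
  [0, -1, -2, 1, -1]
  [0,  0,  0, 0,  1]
J_3(1) ⊕ J_2(1)

The characteristic polynomial is
  det(x·I − A) = x^5 - 5*x^4 + 10*x^3 - 10*x^2 + 5*x - 1 = (x - 1)^5

Eigenvalues and multiplicities (the geometric multiplicity of λ is n − rank(A − λI), which equals the number of Jordan blocks for λ):
  λ = 1: algebraic multiplicity = 5, geometric multiplicity = 2

Determining the block sizes for each eigenvalue:
  λ = 1: with am = 5 and gm = 2, the partition is not yet determined (e.g. several partitions of 5 into 2 parts exist). Let N = A − (1)·I. Computing rank(N^1) = 3, rank(N^2) = 1, rank(N^3) = 0; the number of blocks of size ≥ j is rank(N^{j−1}) − rank(N^j), giving [2, 2, 1]. So we have 1 block(s) of size 3, 1 block(s) of size 2 → block sizes [3, 2]

Assembling the blocks gives a Jordan form
J =
  [1, 1, 0, 0, 0]
  [0, 1, 1, 0, 0]
  [0, 0, 1, 0, 0]
  [0, 0, 0, 1, 1]
  [0, 0, 0, 0, 1]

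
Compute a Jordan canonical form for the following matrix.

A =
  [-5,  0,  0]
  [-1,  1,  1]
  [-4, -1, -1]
J_1(-5) ⊕ J_2(0)

The characteristic polynomial is
  det(x·I − A) = x^3 + 5*x^2 = x^2*(x + 5)

Eigenvalues and multiplicities (the geometric multiplicity of λ is n − rank(A − λI), which equals the number of Jordan blocks for λ):
  λ = -5: algebraic multiplicity = 1, geometric multiplicity = 1
  λ = 0: algebraic multiplicity = 2, geometric multiplicity = 1

Determining the block sizes for each eigenvalue:
  λ = -5: one block (gm = 1), so the single block has size am = 1 → block sizes [1]
  λ = 0: one block (gm = 1), so the single block has size am = 2 → block sizes [2]

Assembling the blocks gives a Jordan form
J =
  [-5, 0, 0]
  [ 0, 0, 1]
  [ 0, 0, 0]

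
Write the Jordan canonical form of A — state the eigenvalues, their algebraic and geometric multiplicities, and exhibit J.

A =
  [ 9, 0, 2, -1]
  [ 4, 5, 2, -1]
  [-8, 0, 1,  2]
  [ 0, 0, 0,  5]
J_2(5) ⊕ J_1(5) ⊕ J_1(5)

The characteristic polynomial is
  det(x·I − A) = x^4 - 20*x^3 + 150*x^2 - 500*x + 625 = (x - 5)^4

Eigenvalues and multiplicities (the geometric multiplicity of λ is n − rank(A − λI), which equals the number of Jordan blocks for λ):
  λ = 5: algebraic multiplicity = 4, geometric multiplicity = 3

Determining the block sizes for each eigenvalue:
  λ = 5: 3 blocks summing to 4 forces exactly one block of size 2 and the rest size 1 → block sizes [2, 1, 1]

Assembling the blocks gives a Jordan form
J =
  [5, 1, 0, 0]
  [0, 5, 0, 0]
  [0, 0, 5, 0]
  [0, 0, 0, 5]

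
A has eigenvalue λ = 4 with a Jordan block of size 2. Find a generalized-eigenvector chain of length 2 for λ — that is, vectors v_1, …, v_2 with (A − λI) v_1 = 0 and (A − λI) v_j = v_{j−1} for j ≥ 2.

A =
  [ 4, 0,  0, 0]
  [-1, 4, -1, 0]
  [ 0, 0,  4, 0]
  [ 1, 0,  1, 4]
A Jordan chain for λ = 4 of length 2:
v_1 = (0, -1, 0, 1)ᵀ
v_2 = (1, 0, 0, 0)ᵀ

Let N = A − (4)·I. We want v_2 with N^2 v_2 = 0 but N^1 v_2 ≠ 0; then v_{j-1} := N · v_j for j = 2, …, 2.

Pick v_2 = (1, 0, 0, 0)ᵀ.
Then v_1 = N · v_2 = (0, -1, 0, 1)ᵀ.

Sanity check: (A − (4)·I) v_1 = (0, 0, 0, 0)ᵀ = 0. ✓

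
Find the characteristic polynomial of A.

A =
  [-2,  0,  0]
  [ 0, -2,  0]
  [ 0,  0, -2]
x^3 + 6*x^2 + 12*x + 8

Expanding det(x·I − A) (e.g. by cofactor expansion or by noting that A is similar to its Jordan form J, which has the same characteristic polynomial as A) gives
  χ_A(x) = x^3 + 6*x^2 + 12*x + 8
which factors as (x + 2)^3. The eigenvalues (with algebraic multiplicities) are λ = -2 with multiplicity 3.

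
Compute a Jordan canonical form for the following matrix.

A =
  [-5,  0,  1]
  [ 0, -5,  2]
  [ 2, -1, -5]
J_3(-5)

The characteristic polynomial is
  det(x·I − A) = x^3 + 15*x^2 + 75*x + 125 = (x + 5)^3

Eigenvalues and multiplicities (the geometric multiplicity of λ is n − rank(A − λI), which equals the number of Jordan blocks for λ):
  λ = -5: algebraic multiplicity = 3, geometric multiplicity = 1

Determining the block sizes for each eigenvalue:
  λ = -5: one block (gm = 1), so the single block has size am = 3 → block sizes [3]

Assembling the blocks gives a Jordan form
J =
  [-5,  1,  0]
  [ 0, -5,  1]
  [ 0,  0, -5]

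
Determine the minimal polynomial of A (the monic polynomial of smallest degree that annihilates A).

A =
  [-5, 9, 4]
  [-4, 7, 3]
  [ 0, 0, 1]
x^3 - 3*x^2 + 3*x - 1

The characteristic polynomial is χ_A(x) = (x - 1)^3, so the eigenvalues are known. The minimal polynomial is
  m_A(x) = Π_λ (x − λ)^{k_λ}
where k_λ is the size of the *largest* Jordan block for λ (equivalently, the smallest k with (A − λI)^k v = 0 for every generalised eigenvector v of λ).

  λ = 1: largest Jordan block has size 3, contributing (x − 1)^3

So m_A(x) = (x - 1)^3 = x^3 - 3*x^2 + 3*x - 1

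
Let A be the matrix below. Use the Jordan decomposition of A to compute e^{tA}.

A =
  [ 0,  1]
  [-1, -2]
e^{tA} =
  [t*exp(-t) + exp(-t), t*exp(-t)]
  [-t*exp(-t), -t*exp(-t) + exp(-t)]

Strategy: write A = P · J · P⁻¹ where J is a Jordan canonical form, so e^{tA} = P · e^{tJ} · P⁻¹, and e^{tJ} can be computed block-by-block.

A has Jordan form
J =
  [-1,  1]
  [ 0, -1]
(up to reordering of blocks).

Per-block formulas:
  For a 2×2 Jordan block J_2(-1): exp(t · J_2(-1)) = e^(-1t)·(I + t·N), where N is the 2×2 nilpotent shift.

After assembling e^{tJ} and conjugating by P, we get:

e^{tA} =
  [t*exp(-t) + exp(-t), t*exp(-t)]
  [-t*exp(-t), -t*exp(-t) + exp(-t)]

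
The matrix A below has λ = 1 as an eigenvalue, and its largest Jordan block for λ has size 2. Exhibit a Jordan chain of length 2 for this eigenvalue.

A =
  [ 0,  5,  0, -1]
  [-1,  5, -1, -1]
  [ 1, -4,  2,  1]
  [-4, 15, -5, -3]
A Jordan chain for λ = 1 of length 2:
v_1 = (-1, -1, 1, -4)ᵀ
v_2 = (1, 0, 0, 0)ᵀ

Let N = A − (1)·I. We want v_2 with N^2 v_2 = 0 but N^1 v_2 ≠ 0; then v_{j-1} := N · v_j for j = 2, …, 2.

Pick v_2 = (1, 0, 0, 0)ᵀ.
Then v_1 = N · v_2 = (-1, -1, 1, -4)ᵀ.

Sanity check: (A − (1)·I) v_1 = (0, 0, 0, 0)ᵀ = 0. ✓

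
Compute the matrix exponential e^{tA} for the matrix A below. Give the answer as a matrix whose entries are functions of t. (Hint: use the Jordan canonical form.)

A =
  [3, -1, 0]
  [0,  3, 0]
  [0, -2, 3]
e^{tA} =
  [exp(3*t), -t*exp(3*t), 0]
  [0, exp(3*t), 0]
  [0, -2*t*exp(3*t), exp(3*t)]

Strategy: write A = P · J · P⁻¹ where J is a Jordan canonical form, so e^{tA} = P · e^{tJ} · P⁻¹, and e^{tJ} can be computed block-by-block.

A has Jordan form
J =
  [3, 1, 0]
  [0, 3, 0]
  [0, 0, 3]
(up to reordering of blocks).

Per-block formulas:
  For a 2×2 Jordan block J_2(3): exp(t · J_2(3)) = e^(3t)·(I + t·N), where N is the 2×2 nilpotent shift.
  For a 1×1 block at λ = 3: exp(t · [3]) = [e^(3t)].

After assembling e^{tJ} and conjugating by P, we get:

e^{tA} =
  [exp(3*t), -t*exp(3*t), 0]
  [0, exp(3*t), 0]
  [0, -2*t*exp(3*t), exp(3*t)]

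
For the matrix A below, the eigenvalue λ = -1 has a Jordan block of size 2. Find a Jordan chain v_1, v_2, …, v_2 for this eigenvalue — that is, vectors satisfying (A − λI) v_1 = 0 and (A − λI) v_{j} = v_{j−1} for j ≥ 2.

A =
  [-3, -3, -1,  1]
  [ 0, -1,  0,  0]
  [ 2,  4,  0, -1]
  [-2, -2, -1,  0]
A Jordan chain for λ = -1 of length 2:
v_1 = (-2, 0, 2, -2)ᵀ
v_2 = (1, 0, 0, 0)ᵀ

Let N = A − (-1)·I. We want v_2 with N^2 v_2 = 0 but N^1 v_2 ≠ 0; then v_{j-1} := N · v_j for j = 2, …, 2.

Pick v_2 = (1, 0, 0, 0)ᵀ.
Then v_1 = N · v_2 = (-2, 0, 2, -2)ᵀ.

Sanity check: (A − (-1)·I) v_1 = (0, 0, 0, 0)ᵀ = 0. ✓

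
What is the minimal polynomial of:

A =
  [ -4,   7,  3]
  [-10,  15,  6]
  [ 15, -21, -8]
x^2 - 2*x + 1

The characteristic polynomial is χ_A(x) = (x - 1)^3, so the eigenvalues are known. The minimal polynomial is
  m_A(x) = Π_λ (x − λ)^{k_λ}
where k_λ is the size of the *largest* Jordan block for λ (equivalently, the smallest k with (A − λI)^k v = 0 for every generalised eigenvector v of λ).

  λ = 1: largest Jordan block has size 2, contributing (x − 1)^2

So m_A(x) = (x - 1)^2 = x^2 - 2*x + 1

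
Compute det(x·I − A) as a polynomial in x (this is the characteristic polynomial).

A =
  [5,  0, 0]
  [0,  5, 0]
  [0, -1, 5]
x^3 - 15*x^2 + 75*x - 125

Expanding det(x·I − A) (e.g. by cofactor expansion or by noting that A is similar to its Jordan form J, which has the same characteristic polynomial as A) gives
  χ_A(x) = x^3 - 15*x^2 + 75*x - 125
which factors as (x - 5)^3. The eigenvalues (with algebraic multiplicities) are λ = 5 with multiplicity 3.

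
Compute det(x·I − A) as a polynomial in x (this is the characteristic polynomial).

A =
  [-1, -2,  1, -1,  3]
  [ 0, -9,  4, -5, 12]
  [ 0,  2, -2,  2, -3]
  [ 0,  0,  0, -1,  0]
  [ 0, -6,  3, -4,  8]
x^5 + 5*x^4 + 10*x^3 + 10*x^2 + 5*x + 1

Expanding det(x·I − A) (e.g. by cofactor expansion or by noting that A is similar to its Jordan form J, which has the same characteristic polynomial as A) gives
  χ_A(x) = x^5 + 5*x^4 + 10*x^3 + 10*x^2 + 5*x + 1
which factors as (x + 1)^5. The eigenvalues (with algebraic multiplicities) are λ = -1 with multiplicity 5.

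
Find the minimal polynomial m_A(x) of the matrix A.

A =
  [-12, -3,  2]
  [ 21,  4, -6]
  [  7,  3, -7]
x^2 + 10*x + 25

The characteristic polynomial is χ_A(x) = (x + 5)^3, so the eigenvalues are known. The minimal polynomial is
  m_A(x) = Π_λ (x − λ)^{k_λ}
where k_λ is the size of the *largest* Jordan block for λ (equivalently, the smallest k with (A − λI)^k v = 0 for every generalised eigenvector v of λ).

  λ = -5: largest Jordan block has size 2, contributing (x + 5)^2

So m_A(x) = (x + 5)^2 = x^2 + 10*x + 25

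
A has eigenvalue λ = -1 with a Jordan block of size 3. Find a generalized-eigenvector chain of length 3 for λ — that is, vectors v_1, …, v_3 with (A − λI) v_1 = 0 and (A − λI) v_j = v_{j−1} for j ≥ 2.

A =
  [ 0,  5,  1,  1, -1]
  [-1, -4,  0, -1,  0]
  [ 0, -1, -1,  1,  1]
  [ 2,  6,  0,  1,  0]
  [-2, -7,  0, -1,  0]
A Jordan chain for λ = -1 of length 3:
v_1 = (-2, 2, 2, -4, 6)ᵀ
v_2 = (-1, -1, 1, 2, -1)ᵀ
v_3 = (4, -1, 0, 0, 0)ᵀ

Let N = A − (-1)·I. We want v_3 with N^3 v_3 = 0 but N^2 v_3 ≠ 0; then v_{j-1} := N · v_j for j = 3, …, 2.

Pick v_3 = (4, -1, 0, 0, 0)ᵀ.
Then v_2 = N · v_3 = (-1, -1, 1, 2, -1)ᵀ.
Then v_1 = N · v_2 = (-2, 2, 2, -4, 6)ᵀ.

Sanity check: (A − (-1)·I) v_1 = (0, 0, 0, 0, 0)ᵀ = 0. ✓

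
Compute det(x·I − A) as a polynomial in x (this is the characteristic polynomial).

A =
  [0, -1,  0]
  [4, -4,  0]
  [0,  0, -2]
x^3 + 6*x^2 + 12*x + 8

Expanding det(x·I − A) (e.g. by cofactor expansion or by noting that A is similar to its Jordan form J, which has the same characteristic polynomial as A) gives
  χ_A(x) = x^3 + 6*x^2 + 12*x + 8
which factors as (x + 2)^3. The eigenvalues (with algebraic multiplicities) are λ = -2 with multiplicity 3.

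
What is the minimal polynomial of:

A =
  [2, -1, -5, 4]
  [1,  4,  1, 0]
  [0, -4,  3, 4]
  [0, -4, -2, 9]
x^3 - 13*x^2 + 55*x - 75

The characteristic polynomial is χ_A(x) = (x - 5)^3*(x - 3), so the eigenvalues are known. The minimal polynomial is
  m_A(x) = Π_λ (x − λ)^{k_λ}
where k_λ is the size of the *largest* Jordan block for λ (equivalently, the smallest k with (A − λI)^k v = 0 for every generalised eigenvector v of λ).

  λ = 3: largest Jordan block has size 1, contributing (x − 3)
  λ = 5: largest Jordan block has size 2, contributing (x − 5)^2

So m_A(x) = (x - 5)^2*(x - 3) = x^3 - 13*x^2 + 55*x - 75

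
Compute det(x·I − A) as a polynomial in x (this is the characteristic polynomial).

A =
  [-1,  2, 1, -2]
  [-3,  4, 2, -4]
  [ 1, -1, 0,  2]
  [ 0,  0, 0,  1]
x^4 - 4*x^3 + 6*x^2 - 4*x + 1

Expanding det(x·I − A) (e.g. by cofactor expansion or by noting that A is similar to its Jordan form J, which has the same characteristic polynomial as A) gives
  χ_A(x) = x^4 - 4*x^3 + 6*x^2 - 4*x + 1
which factors as (x - 1)^4. The eigenvalues (with algebraic multiplicities) are λ = 1 with multiplicity 4.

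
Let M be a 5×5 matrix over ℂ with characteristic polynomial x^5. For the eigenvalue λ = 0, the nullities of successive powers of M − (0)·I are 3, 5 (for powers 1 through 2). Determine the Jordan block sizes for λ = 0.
Block sizes for λ = 0: [2, 2, 1]

From the dimensions of kernels of powers, the number of Jordan blocks of size at least j is d_j − d_{j−1} where d_j = dim ker(N^j) (with d_0 = 0). Computing the differences gives [3, 2].
The number of blocks of size exactly k is (#blocks of size ≥ k) − (#blocks of size ≥ k + 1), so the partition is: 1 block(s) of size 1, 2 block(s) of size 2.
In nonincreasing order the block sizes are [2, 2, 1].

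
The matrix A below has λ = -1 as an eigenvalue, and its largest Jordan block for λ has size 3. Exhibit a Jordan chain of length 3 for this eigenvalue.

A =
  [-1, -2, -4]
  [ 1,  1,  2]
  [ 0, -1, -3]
A Jordan chain for λ = -1 of length 3:
v_1 = (-2, 2, -1)ᵀ
v_2 = (0, 1, 0)ᵀ
v_3 = (1, 0, 0)ᵀ

Let N = A − (-1)·I. We want v_3 with N^3 v_3 = 0 but N^2 v_3 ≠ 0; then v_{j-1} := N · v_j for j = 3, …, 2.

Pick v_3 = (1, 0, 0)ᵀ.
Then v_2 = N · v_3 = (0, 1, 0)ᵀ.
Then v_1 = N · v_2 = (-2, 2, -1)ᵀ.

Sanity check: (A − (-1)·I) v_1 = (0, 0, 0)ᵀ = 0. ✓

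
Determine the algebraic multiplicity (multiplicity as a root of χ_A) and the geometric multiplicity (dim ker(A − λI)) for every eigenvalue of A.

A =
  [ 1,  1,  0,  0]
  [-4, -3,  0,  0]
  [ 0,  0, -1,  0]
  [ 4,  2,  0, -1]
λ = -1: alg = 4, geom = 3

Step 1 — factor the characteristic polynomial to read off the algebraic multiplicities:
  χ_A(x) = (x + 1)^4

Step 2 — compute geometric multiplicities via the rank-nullity identity g(λ) = n − rank(A − λI):
  rank(A − (-1)·I) = 1, so dim ker(A − (-1)·I) = n − 1 = 3

Summary:
  λ = -1: algebraic multiplicity = 4, geometric multiplicity = 3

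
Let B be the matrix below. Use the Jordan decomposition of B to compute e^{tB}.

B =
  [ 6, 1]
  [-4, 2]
e^{tB} =
  [2*t*exp(4*t) + exp(4*t), t*exp(4*t)]
  [-4*t*exp(4*t), -2*t*exp(4*t) + exp(4*t)]

Strategy: write B = P · J · P⁻¹ where J is a Jordan canonical form, so e^{tB} = P · e^{tJ} · P⁻¹, and e^{tJ} can be computed block-by-block.

B has Jordan form
J =
  [4, 1]
  [0, 4]
(up to reordering of blocks).

Per-block formulas:
  For a 2×2 Jordan block J_2(4): exp(t · J_2(4)) = e^(4t)·(I + t·N), where N is the 2×2 nilpotent shift.

After assembling e^{tJ} and conjugating by P, we get:

e^{tB} =
  [2*t*exp(4*t) + exp(4*t), t*exp(4*t)]
  [-4*t*exp(4*t), -2*t*exp(4*t) + exp(4*t)]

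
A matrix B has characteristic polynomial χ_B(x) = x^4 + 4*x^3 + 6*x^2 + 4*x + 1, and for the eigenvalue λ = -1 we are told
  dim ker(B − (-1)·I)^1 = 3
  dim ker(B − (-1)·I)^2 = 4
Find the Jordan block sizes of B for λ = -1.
Block sizes for λ = -1: [2, 1, 1]

From the dimensions of kernels of powers, the number of Jordan blocks of size at least j is d_j − d_{j−1} where d_j = dim ker(N^j) (with d_0 = 0). Computing the differences gives [3, 1].
The number of blocks of size exactly k is (#blocks of size ≥ k) − (#blocks of size ≥ k + 1), so the partition is: 2 block(s) of size 1, 1 block(s) of size 2.
In nonincreasing order the block sizes are [2, 1, 1].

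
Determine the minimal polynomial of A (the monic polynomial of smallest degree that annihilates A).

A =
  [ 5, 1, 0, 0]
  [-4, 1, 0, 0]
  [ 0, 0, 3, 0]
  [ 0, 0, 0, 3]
x^2 - 6*x + 9

The characteristic polynomial is χ_A(x) = (x - 3)^4, so the eigenvalues are known. The minimal polynomial is
  m_A(x) = Π_λ (x − λ)^{k_λ}
where k_λ is the size of the *largest* Jordan block for λ (equivalently, the smallest k with (A − λI)^k v = 0 for every generalised eigenvector v of λ).

  λ = 3: largest Jordan block has size 2, contributing (x − 3)^2

So m_A(x) = (x - 3)^2 = x^2 - 6*x + 9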